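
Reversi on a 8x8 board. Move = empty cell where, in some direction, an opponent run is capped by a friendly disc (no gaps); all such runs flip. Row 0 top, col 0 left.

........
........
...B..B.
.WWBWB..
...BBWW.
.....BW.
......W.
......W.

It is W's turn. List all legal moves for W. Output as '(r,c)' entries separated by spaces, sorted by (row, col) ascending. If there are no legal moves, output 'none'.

(1,2): flips 1 -> legal
(1,3): no bracket -> illegal
(1,4): flips 1 -> legal
(1,5): no bracket -> illegal
(1,6): no bracket -> illegal
(1,7): no bracket -> illegal
(2,2): flips 3 -> legal
(2,4): flips 1 -> legal
(2,5): flips 1 -> legal
(2,7): no bracket -> illegal
(3,6): flips 1 -> legal
(3,7): no bracket -> illegal
(4,2): flips 2 -> legal
(5,2): flips 1 -> legal
(5,3): no bracket -> illegal
(5,4): flips 3 -> legal
(6,4): flips 1 -> legal
(6,5): flips 1 -> legal

Answer: (1,2) (1,4) (2,2) (2,4) (2,5) (3,6) (4,2) (5,2) (5,4) (6,4) (6,5)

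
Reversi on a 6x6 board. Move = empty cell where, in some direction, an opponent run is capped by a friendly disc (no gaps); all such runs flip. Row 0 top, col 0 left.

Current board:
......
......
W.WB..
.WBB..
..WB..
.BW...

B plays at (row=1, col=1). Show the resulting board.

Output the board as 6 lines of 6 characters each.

Place B at (1,1); scan 8 dirs for brackets.
Dir NW: first cell '.' (not opp) -> no flip
Dir N: first cell '.' (not opp) -> no flip
Dir NE: first cell '.' (not opp) -> no flip
Dir W: first cell '.' (not opp) -> no flip
Dir E: first cell '.' (not opp) -> no flip
Dir SW: opp run (2,0), next=edge -> no flip
Dir S: first cell '.' (not opp) -> no flip
Dir SE: opp run (2,2) capped by B -> flip
All flips: (2,2)

Answer: ......
.B....
W.BB..
.WBB..
..WB..
.BW...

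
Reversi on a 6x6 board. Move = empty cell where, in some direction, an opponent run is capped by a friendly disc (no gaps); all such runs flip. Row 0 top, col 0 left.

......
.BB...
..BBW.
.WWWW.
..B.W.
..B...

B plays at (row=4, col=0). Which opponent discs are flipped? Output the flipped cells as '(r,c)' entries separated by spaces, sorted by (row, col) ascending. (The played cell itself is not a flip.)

Dir NW: edge -> no flip
Dir N: first cell '.' (not opp) -> no flip
Dir NE: opp run (3,1) capped by B -> flip
Dir W: edge -> no flip
Dir E: first cell '.' (not opp) -> no flip
Dir SW: edge -> no flip
Dir S: first cell '.' (not opp) -> no flip
Dir SE: first cell '.' (not opp) -> no flip

Answer: (3,1)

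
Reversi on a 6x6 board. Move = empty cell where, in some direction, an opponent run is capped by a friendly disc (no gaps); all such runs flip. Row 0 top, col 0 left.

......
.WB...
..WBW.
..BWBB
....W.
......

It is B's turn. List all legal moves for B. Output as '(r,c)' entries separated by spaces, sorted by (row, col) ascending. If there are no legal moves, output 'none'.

(0,0): no bracket -> illegal
(0,1): no bracket -> illegal
(0,2): no bracket -> illegal
(1,0): flips 1 -> legal
(1,3): flips 1 -> legal
(1,4): flips 1 -> legal
(1,5): no bracket -> illegal
(2,0): no bracket -> illegal
(2,1): flips 1 -> legal
(2,5): flips 1 -> legal
(3,1): no bracket -> illegal
(4,2): no bracket -> illegal
(4,3): flips 1 -> legal
(4,5): no bracket -> illegal
(5,3): flips 1 -> legal
(5,4): flips 1 -> legal
(5,5): no bracket -> illegal

Answer: (1,0) (1,3) (1,4) (2,1) (2,5) (4,3) (5,3) (5,4)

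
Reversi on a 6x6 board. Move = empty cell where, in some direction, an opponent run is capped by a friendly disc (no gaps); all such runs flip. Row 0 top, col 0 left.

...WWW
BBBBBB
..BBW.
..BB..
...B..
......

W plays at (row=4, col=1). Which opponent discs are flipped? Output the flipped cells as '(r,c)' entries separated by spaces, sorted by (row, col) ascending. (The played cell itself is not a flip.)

Dir NW: first cell '.' (not opp) -> no flip
Dir N: first cell '.' (not opp) -> no flip
Dir NE: opp run (3,2) (2,3) (1,4) capped by W -> flip
Dir W: first cell '.' (not opp) -> no flip
Dir E: first cell '.' (not opp) -> no flip
Dir SW: first cell '.' (not opp) -> no flip
Dir S: first cell '.' (not opp) -> no flip
Dir SE: first cell '.' (not opp) -> no flip

Answer: (1,4) (2,3) (3,2)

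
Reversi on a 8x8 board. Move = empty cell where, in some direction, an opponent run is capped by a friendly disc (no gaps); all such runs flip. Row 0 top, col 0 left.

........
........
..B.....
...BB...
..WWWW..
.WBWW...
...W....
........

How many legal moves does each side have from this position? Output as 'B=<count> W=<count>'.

-- B to move --
(3,1): no bracket -> illegal
(3,2): flips 1 -> legal
(3,5): no bracket -> illegal
(3,6): no bracket -> illegal
(4,0): no bracket -> illegal
(4,1): no bracket -> illegal
(4,6): no bracket -> illegal
(5,0): flips 1 -> legal
(5,5): flips 3 -> legal
(5,6): flips 1 -> legal
(6,0): flips 2 -> legal
(6,1): no bracket -> illegal
(6,2): no bracket -> illegal
(6,4): flips 2 -> legal
(6,5): no bracket -> illegal
(7,2): no bracket -> illegal
(7,3): flips 3 -> legal
(7,4): flips 1 -> legal
B mobility = 8
-- W to move --
(1,1): flips 2 -> legal
(1,2): no bracket -> illegal
(1,3): no bracket -> illegal
(2,1): no bracket -> illegal
(2,3): flips 2 -> legal
(2,4): flips 2 -> legal
(2,5): flips 1 -> legal
(3,1): no bracket -> illegal
(3,2): no bracket -> illegal
(3,5): no bracket -> illegal
(4,1): flips 1 -> legal
(6,1): flips 1 -> legal
(6,2): flips 1 -> legal
W mobility = 7

Answer: B=8 W=7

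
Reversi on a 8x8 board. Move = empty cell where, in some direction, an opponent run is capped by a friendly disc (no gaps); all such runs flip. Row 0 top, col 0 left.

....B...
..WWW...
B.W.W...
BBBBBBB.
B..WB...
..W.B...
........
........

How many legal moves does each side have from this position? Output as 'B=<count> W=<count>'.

-- B to move --
(0,1): no bracket -> illegal
(0,2): flips 4 -> legal
(0,3): no bracket -> illegal
(0,5): no bracket -> illegal
(1,1): flips 1 -> legal
(1,5): flips 1 -> legal
(2,1): no bracket -> illegal
(2,3): no bracket -> illegal
(2,5): no bracket -> illegal
(4,1): no bracket -> illegal
(4,2): flips 1 -> legal
(5,1): no bracket -> illegal
(5,3): flips 1 -> legal
(6,1): flips 2 -> legal
(6,2): no bracket -> illegal
(6,3): no bracket -> illegal
B mobility = 6
-- W to move --
(0,3): no bracket -> illegal
(0,5): no bracket -> illegal
(1,0): no bracket -> illegal
(1,1): no bracket -> illegal
(1,5): no bracket -> illegal
(2,1): flips 1 -> legal
(2,3): flips 1 -> legal
(2,5): flips 1 -> legal
(2,6): no bracket -> illegal
(2,7): no bracket -> illegal
(3,7): no bracket -> illegal
(4,1): no bracket -> illegal
(4,2): flips 2 -> legal
(4,5): flips 1 -> legal
(4,6): flips 1 -> legal
(4,7): no bracket -> illegal
(5,0): no bracket -> illegal
(5,1): no bracket -> illegal
(5,3): no bracket -> illegal
(5,5): flips 2 -> legal
(6,3): no bracket -> illegal
(6,4): flips 3 -> legal
(6,5): flips 1 -> legal
W mobility = 9

Answer: B=6 W=9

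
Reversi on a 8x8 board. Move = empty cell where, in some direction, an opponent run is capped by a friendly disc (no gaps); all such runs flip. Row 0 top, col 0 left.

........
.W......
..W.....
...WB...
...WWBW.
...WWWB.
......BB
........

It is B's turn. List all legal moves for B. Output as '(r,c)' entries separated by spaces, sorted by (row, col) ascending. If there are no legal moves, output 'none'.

Answer: (0,0) (3,2) (3,6) (4,2) (4,7) (5,2) (6,3) (6,4) (6,5)

Derivation:
(0,0): flips 5 -> legal
(0,1): no bracket -> illegal
(0,2): no bracket -> illegal
(1,0): no bracket -> illegal
(1,2): no bracket -> illegal
(1,3): no bracket -> illegal
(2,0): no bracket -> illegal
(2,1): no bracket -> illegal
(2,3): no bracket -> illegal
(2,4): no bracket -> illegal
(3,1): no bracket -> illegal
(3,2): flips 1 -> legal
(3,5): no bracket -> illegal
(3,6): flips 1 -> legal
(3,7): no bracket -> illegal
(4,2): flips 2 -> legal
(4,7): flips 1 -> legal
(5,2): flips 4 -> legal
(5,7): no bracket -> illegal
(6,2): no bracket -> illegal
(6,3): flips 1 -> legal
(6,4): flips 2 -> legal
(6,5): flips 1 -> legal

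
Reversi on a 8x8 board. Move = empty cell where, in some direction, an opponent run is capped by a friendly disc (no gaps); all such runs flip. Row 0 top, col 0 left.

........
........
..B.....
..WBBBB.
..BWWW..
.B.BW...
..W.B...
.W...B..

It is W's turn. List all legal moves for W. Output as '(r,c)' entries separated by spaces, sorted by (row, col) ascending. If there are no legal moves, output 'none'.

Answer: (1,1) (1,2) (2,3) (2,4) (2,5) (2,6) (2,7) (3,7) (4,0) (4,1) (5,2) (6,3) (7,4)

Derivation:
(1,1): flips 2 -> legal
(1,2): flips 1 -> legal
(1,3): no bracket -> illegal
(2,1): no bracket -> illegal
(2,3): flips 2 -> legal
(2,4): flips 1 -> legal
(2,5): flips 2 -> legal
(2,6): flips 1 -> legal
(2,7): flips 1 -> legal
(3,1): no bracket -> illegal
(3,7): flips 4 -> legal
(4,0): flips 1 -> legal
(4,1): flips 1 -> legal
(4,6): no bracket -> illegal
(4,7): no bracket -> illegal
(5,0): no bracket -> illegal
(5,2): flips 2 -> legal
(5,5): no bracket -> illegal
(6,0): no bracket -> illegal
(6,1): no bracket -> illegal
(6,3): flips 1 -> legal
(6,5): no bracket -> illegal
(6,6): no bracket -> illegal
(7,3): no bracket -> illegal
(7,4): flips 1 -> legal
(7,6): no bracket -> illegal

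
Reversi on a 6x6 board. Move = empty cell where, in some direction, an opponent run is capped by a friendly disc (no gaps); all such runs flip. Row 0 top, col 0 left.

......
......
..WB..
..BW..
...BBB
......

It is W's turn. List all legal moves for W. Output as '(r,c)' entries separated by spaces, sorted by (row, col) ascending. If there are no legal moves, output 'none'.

(1,2): no bracket -> illegal
(1,3): flips 1 -> legal
(1,4): no bracket -> illegal
(2,1): no bracket -> illegal
(2,4): flips 1 -> legal
(3,1): flips 1 -> legal
(3,4): no bracket -> illegal
(3,5): no bracket -> illegal
(4,1): no bracket -> illegal
(4,2): flips 1 -> legal
(5,2): no bracket -> illegal
(5,3): flips 1 -> legal
(5,4): no bracket -> illegal
(5,5): flips 1 -> legal

Answer: (1,3) (2,4) (3,1) (4,2) (5,3) (5,5)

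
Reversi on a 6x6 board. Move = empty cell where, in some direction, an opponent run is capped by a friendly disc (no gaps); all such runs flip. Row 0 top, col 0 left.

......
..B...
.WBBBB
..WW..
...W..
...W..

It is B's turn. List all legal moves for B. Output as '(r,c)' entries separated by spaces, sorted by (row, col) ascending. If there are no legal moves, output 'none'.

(1,0): no bracket -> illegal
(1,1): no bracket -> illegal
(2,0): flips 1 -> legal
(3,0): flips 1 -> legal
(3,1): no bracket -> illegal
(3,4): no bracket -> illegal
(4,1): flips 1 -> legal
(4,2): flips 2 -> legal
(4,4): flips 1 -> legal
(5,2): no bracket -> illegal
(5,4): no bracket -> illegal

Answer: (2,0) (3,0) (4,1) (4,2) (4,4)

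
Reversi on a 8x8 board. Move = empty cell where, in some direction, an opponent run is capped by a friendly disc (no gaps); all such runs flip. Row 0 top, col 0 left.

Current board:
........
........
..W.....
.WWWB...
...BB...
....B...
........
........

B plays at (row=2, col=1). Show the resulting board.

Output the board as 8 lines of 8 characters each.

Answer: ........
........
.BW.....
.WBWB...
...BB...
....B...
........
........

Derivation:
Place B at (2,1); scan 8 dirs for brackets.
Dir NW: first cell '.' (not opp) -> no flip
Dir N: first cell '.' (not opp) -> no flip
Dir NE: first cell '.' (not opp) -> no flip
Dir W: first cell '.' (not opp) -> no flip
Dir E: opp run (2,2), next='.' -> no flip
Dir SW: first cell '.' (not opp) -> no flip
Dir S: opp run (3,1), next='.' -> no flip
Dir SE: opp run (3,2) capped by B -> flip
All flips: (3,2)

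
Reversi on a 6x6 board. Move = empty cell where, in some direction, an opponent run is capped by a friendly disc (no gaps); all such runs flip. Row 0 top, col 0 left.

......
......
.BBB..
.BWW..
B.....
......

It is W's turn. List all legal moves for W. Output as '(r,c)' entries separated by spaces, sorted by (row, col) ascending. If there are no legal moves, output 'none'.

(1,0): flips 1 -> legal
(1,1): flips 1 -> legal
(1,2): flips 1 -> legal
(1,3): flips 1 -> legal
(1,4): flips 1 -> legal
(2,0): no bracket -> illegal
(2,4): no bracket -> illegal
(3,0): flips 1 -> legal
(3,4): no bracket -> illegal
(4,1): no bracket -> illegal
(4,2): no bracket -> illegal
(5,0): no bracket -> illegal
(5,1): no bracket -> illegal

Answer: (1,0) (1,1) (1,2) (1,3) (1,4) (3,0)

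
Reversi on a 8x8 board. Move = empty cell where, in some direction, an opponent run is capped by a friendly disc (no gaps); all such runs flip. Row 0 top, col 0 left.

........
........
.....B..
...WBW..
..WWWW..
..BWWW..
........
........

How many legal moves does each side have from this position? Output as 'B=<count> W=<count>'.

Answer: B=5 W=7

Derivation:
-- B to move --
(2,2): no bracket -> illegal
(2,3): no bracket -> illegal
(2,4): no bracket -> illegal
(2,6): no bracket -> illegal
(3,1): no bracket -> illegal
(3,2): flips 2 -> legal
(3,6): flips 1 -> legal
(4,1): no bracket -> illegal
(4,6): no bracket -> illegal
(5,1): no bracket -> illegal
(5,6): flips 4 -> legal
(6,2): no bracket -> illegal
(6,3): no bracket -> illegal
(6,4): flips 2 -> legal
(6,5): flips 3 -> legal
(6,6): no bracket -> illegal
B mobility = 5
-- W to move --
(1,4): no bracket -> illegal
(1,5): flips 1 -> legal
(1,6): flips 2 -> legal
(2,3): flips 1 -> legal
(2,4): flips 1 -> legal
(2,6): no bracket -> illegal
(3,6): no bracket -> illegal
(4,1): no bracket -> illegal
(5,1): flips 1 -> legal
(6,1): flips 1 -> legal
(6,2): flips 1 -> legal
(6,3): no bracket -> illegal
W mobility = 7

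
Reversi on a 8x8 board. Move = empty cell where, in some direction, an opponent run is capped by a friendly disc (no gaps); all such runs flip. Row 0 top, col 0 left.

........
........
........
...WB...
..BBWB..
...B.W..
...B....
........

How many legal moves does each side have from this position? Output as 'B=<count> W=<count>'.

Answer: B=6 W=7

Derivation:
-- B to move --
(2,2): no bracket -> illegal
(2,3): flips 1 -> legal
(2,4): flips 1 -> legal
(3,2): flips 1 -> legal
(3,5): flips 1 -> legal
(4,6): no bracket -> illegal
(5,4): flips 1 -> legal
(5,6): no bracket -> illegal
(6,4): no bracket -> illegal
(6,5): flips 1 -> legal
(6,6): no bracket -> illegal
B mobility = 6
-- W to move --
(2,3): no bracket -> illegal
(2,4): flips 1 -> legal
(2,5): no bracket -> illegal
(3,1): no bracket -> illegal
(3,2): no bracket -> illegal
(3,5): flips 2 -> legal
(3,6): no bracket -> illegal
(4,1): flips 2 -> legal
(4,6): flips 1 -> legal
(5,1): flips 1 -> legal
(5,2): no bracket -> illegal
(5,4): no bracket -> illegal
(5,6): no bracket -> illegal
(6,2): flips 1 -> legal
(6,4): no bracket -> illegal
(7,2): no bracket -> illegal
(7,3): flips 3 -> legal
(7,4): no bracket -> illegal
W mobility = 7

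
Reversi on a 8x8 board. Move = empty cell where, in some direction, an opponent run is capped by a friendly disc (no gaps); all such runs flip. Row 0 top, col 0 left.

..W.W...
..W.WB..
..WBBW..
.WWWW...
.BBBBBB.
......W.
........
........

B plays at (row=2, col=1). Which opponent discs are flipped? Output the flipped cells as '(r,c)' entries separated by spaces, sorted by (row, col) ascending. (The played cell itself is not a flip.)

Answer: (2,2) (3,1) (3,2)

Derivation:
Dir NW: first cell '.' (not opp) -> no flip
Dir N: first cell '.' (not opp) -> no flip
Dir NE: opp run (1,2), next='.' -> no flip
Dir W: first cell '.' (not opp) -> no flip
Dir E: opp run (2,2) capped by B -> flip
Dir SW: first cell '.' (not opp) -> no flip
Dir S: opp run (3,1) capped by B -> flip
Dir SE: opp run (3,2) capped by B -> flip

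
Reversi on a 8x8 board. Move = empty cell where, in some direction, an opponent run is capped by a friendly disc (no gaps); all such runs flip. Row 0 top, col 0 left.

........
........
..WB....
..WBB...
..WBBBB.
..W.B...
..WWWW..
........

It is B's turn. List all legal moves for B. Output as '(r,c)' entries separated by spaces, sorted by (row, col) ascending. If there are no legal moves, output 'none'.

Answer: (1,1) (2,1) (3,1) (4,1) (5,1) (6,1) (7,2) (7,4) (7,6)

Derivation:
(1,1): flips 1 -> legal
(1,2): no bracket -> illegal
(1,3): no bracket -> illegal
(2,1): flips 2 -> legal
(3,1): flips 1 -> legal
(4,1): flips 2 -> legal
(5,1): flips 1 -> legal
(5,3): no bracket -> illegal
(5,5): no bracket -> illegal
(5,6): no bracket -> illegal
(6,1): flips 1 -> legal
(6,6): no bracket -> illegal
(7,1): no bracket -> illegal
(7,2): flips 1 -> legal
(7,3): no bracket -> illegal
(7,4): flips 1 -> legal
(7,5): no bracket -> illegal
(7,6): flips 1 -> legal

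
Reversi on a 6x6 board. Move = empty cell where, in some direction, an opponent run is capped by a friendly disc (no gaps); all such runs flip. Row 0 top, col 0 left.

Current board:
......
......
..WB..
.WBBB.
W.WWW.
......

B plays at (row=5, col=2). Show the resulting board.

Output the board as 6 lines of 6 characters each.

Place B at (5,2); scan 8 dirs for brackets.
Dir NW: first cell '.' (not opp) -> no flip
Dir N: opp run (4,2) capped by B -> flip
Dir NE: opp run (4,3) capped by B -> flip
Dir W: first cell '.' (not opp) -> no flip
Dir E: first cell '.' (not opp) -> no flip
Dir SW: edge -> no flip
Dir S: edge -> no flip
Dir SE: edge -> no flip
All flips: (4,2) (4,3)

Answer: ......
......
..WB..
.WBBB.
W.BBW.
..B...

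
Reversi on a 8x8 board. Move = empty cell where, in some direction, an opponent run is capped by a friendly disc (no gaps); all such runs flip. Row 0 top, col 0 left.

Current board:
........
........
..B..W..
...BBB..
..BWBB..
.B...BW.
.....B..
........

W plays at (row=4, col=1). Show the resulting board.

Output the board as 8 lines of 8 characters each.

Answer: ........
........
..B..W..
...BBB..
.WWWBB..
.B...BW.
.....B..
........

Derivation:
Place W at (4,1); scan 8 dirs for brackets.
Dir NW: first cell '.' (not opp) -> no flip
Dir N: first cell '.' (not opp) -> no flip
Dir NE: first cell '.' (not opp) -> no flip
Dir W: first cell '.' (not opp) -> no flip
Dir E: opp run (4,2) capped by W -> flip
Dir SW: first cell '.' (not opp) -> no flip
Dir S: opp run (5,1), next='.' -> no flip
Dir SE: first cell '.' (not opp) -> no flip
All flips: (4,2)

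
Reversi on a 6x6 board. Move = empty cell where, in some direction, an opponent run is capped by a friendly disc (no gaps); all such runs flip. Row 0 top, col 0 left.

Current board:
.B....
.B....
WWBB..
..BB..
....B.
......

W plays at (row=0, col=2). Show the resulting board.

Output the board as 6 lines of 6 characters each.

Place W at (0,2); scan 8 dirs for brackets.
Dir NW: edge -> no flip
Dir N: edge -> no flip
Dir NE: edge -> no flip
Dir W: opp run (0,1), next='.' -> no flip
Dir E: first cell '.' (not opp) -> no flip
Dir SW: opp run (1,1) capped by W -> flip
Dir S: first cell '.' (not opp) -> no flip
Dir SE: first cell '.' (not opp) -> no flip
All flips: (1,1)

Answer: .BW...
.W....
WWBB..
..BB..
....B.
......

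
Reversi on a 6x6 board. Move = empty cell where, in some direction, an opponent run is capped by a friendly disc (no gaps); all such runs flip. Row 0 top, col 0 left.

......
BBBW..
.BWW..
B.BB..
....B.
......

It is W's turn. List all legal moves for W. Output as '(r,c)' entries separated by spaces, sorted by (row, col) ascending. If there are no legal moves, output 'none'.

(0,0): flips 1 -> legal
(0,1): flips 1 -> legal
(0,2): flips 1 -> legal
(0,3): no bracket -> illegal
(2,0): flips 1 -> legal
(2,4): no bracket -> illegal
(3,1): no bracket -> illegal
(3,4): no bracket -> illegal
(3,5): no bracket -> illegal
(4,0): no bracket -> illegal
(4,1): flips 1 -> legal
(4,2): flips 1 -> legal
(4,3): flips 1 -> legal
(4,5): no bracket -> illegal
(5,3): no bracket -> illegal
(5,4): no bracket -> illegal
(5,5): flips 2 -> legal

Answer: (0,0) (0,1) (0,2) (2,0) (4,1) (4,2) (4,3) (5,5)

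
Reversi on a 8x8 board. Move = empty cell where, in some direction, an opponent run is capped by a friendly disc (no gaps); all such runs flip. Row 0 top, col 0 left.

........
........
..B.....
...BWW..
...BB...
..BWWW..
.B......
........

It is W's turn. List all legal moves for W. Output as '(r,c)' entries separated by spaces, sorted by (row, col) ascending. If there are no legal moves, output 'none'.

(1,1): flips 3 -> legal
(1,2): no bracket -> illegal
(1,3): no bracket -> illegal
(2,1): no bracket -> illegal
(2,3): flips 2 -> legal
(2,4): no bracket -> illegal
(3,1): no bracket -> illegal
(3,2): flips 2 -> legal
(4,1): no bracket -> illegal
(4,2): no bracket -> illegal
(4,5): no bracket -> illegal
(5,0): no bracket -> illegal
(5,1): flips 1 -> legal
(6,0): no bracket -> illegal
(6,2): no bracket -> illegal
(6,3): no bracket -> illegal
(7,0): flips 3 -> legal
(7,1): no bracket -> illegal
(7,2): no bracket -> illegal

Answer: (1,1) (2,3) (3,2) (5,1) (7,0)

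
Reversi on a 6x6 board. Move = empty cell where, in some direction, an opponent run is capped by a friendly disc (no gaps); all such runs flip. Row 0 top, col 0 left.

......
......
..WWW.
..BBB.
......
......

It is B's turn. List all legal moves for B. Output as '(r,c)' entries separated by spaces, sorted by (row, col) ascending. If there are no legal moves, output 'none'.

(1,1): flips 1 -> legal
(1,2): flips 2 -> legal
(1,3): flips 1 -> legal
(1,4): flips 2 -> legal
(1,5): flips 1 -> legal
(2,1): no bracket -> illegal
(2,5): no bracket -> illegal
(3,1): no bracket -> illegal
(3,5): no bracket -> illegal

Answer: (1,1) (1,2) (1,3) (1,4) (1,5)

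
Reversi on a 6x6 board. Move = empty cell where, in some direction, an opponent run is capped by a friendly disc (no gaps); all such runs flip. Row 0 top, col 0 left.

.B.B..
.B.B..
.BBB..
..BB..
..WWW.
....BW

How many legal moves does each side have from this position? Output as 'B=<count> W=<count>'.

Answer: B=4 W=5

Derivation:
-- B to move --
(3,1): no bracket -> illegal
(3,4): flips 1 -> legal
(3,5): no bracket -> illegal
(4,1): no bracket -> illegal
(4,5): no bracket -> illegal
(5,1): flips 1 -> legal
(5,2): flips 1 -> legal
(5,3): flips 1 -> legal
B mobility = 4
-- W to move --
(0,0): flips 3 -> legal
(0,2): no bracket -> illegal
(0,4): no bracket -> illegal
(1,0): flips 2 -> legal
(1,2): flips 2 -> legal
(1,4): no bracket -> illegal
(2,0): no bracket -> illegal
(2,4): flips 1 -> legal
(3,0): no bracket -> illegal
(3,1): no bracket -> illegal
(3,4): no bracket -> illegal
(4,1): no bracket -> illegal
(4,5): no bracket -> illegal
(5,3): flips 1 -> legal
W mobility = 5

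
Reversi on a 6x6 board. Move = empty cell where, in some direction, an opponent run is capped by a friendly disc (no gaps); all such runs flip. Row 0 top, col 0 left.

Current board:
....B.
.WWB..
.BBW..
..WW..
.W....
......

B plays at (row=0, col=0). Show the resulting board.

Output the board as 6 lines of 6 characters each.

Answer: B...B.
.BWB..
.BBW..
..WW..
.W....
......

Derivation:
Place B at (0,0); scan 8 dirs for brackets.
Dir NW: edge -> no flip
Dir N: edge -> no flip
Dir NE: edge -> no flip
Dir W: edge -> no flip
Dir E: first cell '.' (not opp) -> no flip
Dir SW: edge -> no flip
Dir S: first cell '.' (not opp) -> no flip
Dir SE: opp run (1,1) capped by B -> flip
All flips: (1,1)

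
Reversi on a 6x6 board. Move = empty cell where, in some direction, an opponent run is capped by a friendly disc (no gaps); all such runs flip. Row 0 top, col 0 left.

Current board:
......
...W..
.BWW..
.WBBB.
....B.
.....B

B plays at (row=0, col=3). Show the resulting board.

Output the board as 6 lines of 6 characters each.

Place B at (0,3); scan 8 dirs for brackets.
Dir NW: edge -> no flip
Dir N: edge -> no flip
Dir NE: edge -> no flip
Dir W: first cell '.' (not opp) -> no flip
Dir E: first cell '.' (not opp) -> no flip
Dir SW: first cell '.' (not opp) -> no flip
Dir S: opp run (1,3) (2,3) capped by B -> flip
Dir SE: first cell '.' (not opp) -> no flip
All flips: (1,3) (2,3)

Answer: ...B..
...B..
.BWB..
.WBBB.
....B.
.....B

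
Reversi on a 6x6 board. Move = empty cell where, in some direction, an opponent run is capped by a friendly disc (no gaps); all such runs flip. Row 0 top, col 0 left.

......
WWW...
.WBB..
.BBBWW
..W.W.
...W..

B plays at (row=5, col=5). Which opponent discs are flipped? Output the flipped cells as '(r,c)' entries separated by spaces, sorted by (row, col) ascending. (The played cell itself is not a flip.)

Answer: (4,4)

Derivation:
Dir NW: opp run (4,4) capped by B -> flip
Dir N: first cell '.' (not opp) -> no flip
Dir NE: edge -> no flip
Dir W: first cell '.' (not opp) -> no flip
Dir E: edge -> no flip
Dir SW: edge -> no flip
Dir S: edge -> no flip
Dir SE: edge -> no flip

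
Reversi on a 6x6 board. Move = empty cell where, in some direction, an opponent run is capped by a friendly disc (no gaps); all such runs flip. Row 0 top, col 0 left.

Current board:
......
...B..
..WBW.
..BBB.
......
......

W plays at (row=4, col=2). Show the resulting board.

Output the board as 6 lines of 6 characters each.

Place W at (4,2); scan 8 dirs for brackets.
Dir NW: first cell '.' (not opp) -> no flip
Dir N: opp run (3,2) capped by W -> flip
Dir NE: opp run (3,3) capped by W -> flip
Dir W: first cell '.' (not opp) -> no flip
Dir E: first cell '.' (not opp) -> no flip
Dir SW: first cell '.' (not opp) -> no flip
Dir S: first cell '.' (not opp) -> no flip
Dir SE: first cell '.' (not opp) -> no flip
All flips: (3,2) (3,3)

Answer: ......
...B..
..WBW.
..WWB.
..W...
......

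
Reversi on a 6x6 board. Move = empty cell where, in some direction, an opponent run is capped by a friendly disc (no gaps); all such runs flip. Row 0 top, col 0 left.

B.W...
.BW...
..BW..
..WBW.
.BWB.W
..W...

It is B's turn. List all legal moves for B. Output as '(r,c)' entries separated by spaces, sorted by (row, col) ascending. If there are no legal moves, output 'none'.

(0,1): no bracket -> illegal
(0,3): no bracket -> illegal
(1,3): flips 2 -> legal
(1,4): flips 2 -> legal
(2,1): flips 1 -> legal
(2,4): flips 1 -> legal
(2,5): flips 1 -> legal
(3,1): flips 1 -> legal
(3,5): flips 1 -> legal
(4,4): no bracket -> illegal
(5,1): flips 1 -> legal
(5,3): no bracket -> illegal
(5,4): no bracket -> illegal
(5,5): no bracket -> illegal

Answer: (1,3) (1,4) (2,1) (2,4) (2,5) (3,1) (3,5) (5,1)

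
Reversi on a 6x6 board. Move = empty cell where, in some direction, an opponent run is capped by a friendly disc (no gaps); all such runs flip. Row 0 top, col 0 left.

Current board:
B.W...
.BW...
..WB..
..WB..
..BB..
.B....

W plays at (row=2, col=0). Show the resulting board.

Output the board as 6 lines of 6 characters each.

Place W at (2,0); scan 8 dirs for brackets.
Dir NW: edge -> no flip
Dir N: first cell '.' (not opp) -> no flip
Dir NE: opp run (1,1) capped by W -> flip
Dir W: edge -> no flip
Dir E: first cell '.' (not opp) -> no flip
Dir SW: edge -> no flip
Dir S: first cell '.' (not opp) -> no flip
Dir SE: first cell '.' (not opp) -> no flip
All flips: (1,1)

Answer: B.W...
.WW...
W.WB..
..WB..
..BB..
.B....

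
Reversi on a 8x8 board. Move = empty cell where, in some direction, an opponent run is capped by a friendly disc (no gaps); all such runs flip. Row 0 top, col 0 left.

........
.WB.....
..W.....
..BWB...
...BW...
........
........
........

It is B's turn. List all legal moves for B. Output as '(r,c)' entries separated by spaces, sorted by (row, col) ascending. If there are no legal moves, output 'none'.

Answer: (1,0) (2,3) (4,5) (5,4)

Derivation:
(0,0): no bracket -> illegal
(0,1): no bracket -> illegal
(0,2): no bracket -> illegal
(1,0): flips 1 -> legal
(1,3): no bracket -> illegal
(2,0): no bracket -> illegal
(2,1): no bracket -> illegal
(2,3): flips 1 -> legal
(2,4): no bracket -> illegal
(3,1): no bracket -> illegal
(3,5): no bracket -> illegal
(4,2): no bracket -> illegal
(4,5): flips 1 -> legal
(5,3): no bracket -> illegal
(5,4): flips 1 -> legal
(5,5): no bracket -> illegal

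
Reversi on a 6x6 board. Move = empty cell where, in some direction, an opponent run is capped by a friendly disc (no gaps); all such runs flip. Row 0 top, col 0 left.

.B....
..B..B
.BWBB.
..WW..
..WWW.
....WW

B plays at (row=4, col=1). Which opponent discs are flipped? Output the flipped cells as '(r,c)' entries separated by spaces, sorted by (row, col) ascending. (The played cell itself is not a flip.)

Dir NW: first cell '.' (not opp) -> no flip
Dir N: first cell '.' (not opp) -> no flip
Dir NE: opp run (3,2) capped by B -> flip
Dir W: first cell '.' (not opp) -> no flip
Dir E: opp run (4,2) (4,3) (4,4), next='.' -> no flip
Dir SW: first cell '.' (not opp) -> no flip
Dir S: first cell '.' (not opp) -> no flip
Dir SE: first cell '.' (not opp) -> no flip

Answer: (3,2)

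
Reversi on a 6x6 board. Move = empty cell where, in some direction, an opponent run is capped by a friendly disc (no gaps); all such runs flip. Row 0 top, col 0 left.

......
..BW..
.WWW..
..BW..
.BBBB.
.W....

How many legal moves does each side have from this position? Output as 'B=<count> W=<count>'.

-- B to move --
(0,2): no bracket -> illegal
(0,3): flips 3 -> legal
(0,4): no bracket -> illegal
(1,0): flips 1 -> legal
(1,1): flips 2 -> legal
(1,4): flips 2 -> legal
(2,0): no bracket -> illegal
(2,4): flips 1 -> legal
(3,0): flips 1 -> legal
(3,1): no bracket -> illegal
(3,4): flips 2 -> legal
(4,0): no bracket -> illegal
(5,0): no bracket -> illegal
(5,2): no bracket -> illegal
B mobility = 7
-- W to move --
(0,1): flips 1 -> legal
(0,2): flips 1 -> legal
(0,3): flips 1 -> legal
(1,1): flips 1 -> legal
(3,0): no bracket -> illegal
(3,1): flips 2 -> legal
(3,4): no bracket -> illegal
(3,5): no bracket -> illegal
(4,0): no bracket -> illegal
(4,5): no bracket -> illegal
(5,0): flips 2 -> legal
(5,2): flips 2 -> legal
(5,3): flips 1 -> legal
(5,4): flips 2 -> legal
(5,5): flips 1 -> legal
W mobility = 10

Answer: B=7 W=10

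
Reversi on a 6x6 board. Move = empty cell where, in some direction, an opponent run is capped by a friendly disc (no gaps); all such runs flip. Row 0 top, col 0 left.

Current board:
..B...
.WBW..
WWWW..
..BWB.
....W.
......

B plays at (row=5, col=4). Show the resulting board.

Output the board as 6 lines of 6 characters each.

Place B at (5,4); scan 8 dirs for brackets.
Dir NW: first cell '.' (not opp) -> no flip
Dir N: opp run (4,4) capped by B -> flip
Dir NE: first cell '.' (not opp) -> no flip
Dir W: first cell '.' (not opp) -> no flip
Dir E: first cell '.' (not opp) -> no flip
Dir SW: edge -> no flip
Dir S: edge -> no flip
Dir SE: edge -> no flip
All flips: (4,4)

Answer: ..B...
.WBW..
WWWW..
..BWB.
....B.
....B.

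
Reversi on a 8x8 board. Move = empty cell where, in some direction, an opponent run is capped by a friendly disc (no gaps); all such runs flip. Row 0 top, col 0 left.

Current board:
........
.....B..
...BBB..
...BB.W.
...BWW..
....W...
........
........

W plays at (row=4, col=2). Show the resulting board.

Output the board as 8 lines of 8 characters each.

Place W at (4,2); scan 8 dirs for brackets.
Dir NW: first cell '.' (not opp) -> no flip
Dir N: first cell '.' (not opp) -> no flip
Dir NE: opp run (3,3) (2,4) (1,5), next='.' -> no flip
Dir W: first cell '.' (not opp) -> no flip
Dir E: opp run (4,3) capped by W -> flip
Dir SW: first cell '.' (not opp) -> no flip
Dir S: first cell '.' (not opp) -> no flip
Dir SE: first cell '.' (not opp) -> no flip
All flips: (4,3)

Answer: ........
.....B..
...BBB..
...BB.W.
..WWWW..
....W...
........
........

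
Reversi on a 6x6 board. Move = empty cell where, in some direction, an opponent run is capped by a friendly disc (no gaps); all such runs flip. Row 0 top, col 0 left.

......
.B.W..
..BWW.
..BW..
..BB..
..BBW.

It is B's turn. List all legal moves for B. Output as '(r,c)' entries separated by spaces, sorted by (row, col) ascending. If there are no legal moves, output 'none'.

Answer: (0,3) (0,4) (1,4) (1,5) (2,5) (3,4) (4,4) (5,5)

Derivation:
(0,2): no bracket -> illegal
(0,3): flips 3 -> legal
(0,4): flips 1 -> legal
(1,2): no bracket -> illegal
(1,4): flips 1 -> legal
(1,5): flips 2 -> legal
(2,5): flips 2 -> legal
(3,4): flips 1 -> legal
(3,5): no bracket -> illegal
(4,4): flips 1 -> legal
(4,5): no bracket -> illegal
(5,5): flips 1 -> legal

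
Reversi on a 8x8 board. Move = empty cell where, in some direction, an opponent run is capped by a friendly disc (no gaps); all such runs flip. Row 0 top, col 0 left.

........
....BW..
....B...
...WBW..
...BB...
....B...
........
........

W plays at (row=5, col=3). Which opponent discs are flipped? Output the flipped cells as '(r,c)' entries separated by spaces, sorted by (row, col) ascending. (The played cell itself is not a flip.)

Answer: (4,3) (4,4)

Derivation:
Dir NW: first cell '.' (not opp) -> no flip
Dir N: opp run (4,3) capped by W -> flip
Dir NE: opp run (4,4) capped by W -> flip
Dir W: first cell '.' (not opp) -> no flip
Dir E: opp run (5,4), next='.' -> no flip
Dir SW: first cell '.' (not opp) -> no flip
Dir S: first cell '.' (not opp) -> no flip
Dir SE: first cell '.' (not opp) -> no flip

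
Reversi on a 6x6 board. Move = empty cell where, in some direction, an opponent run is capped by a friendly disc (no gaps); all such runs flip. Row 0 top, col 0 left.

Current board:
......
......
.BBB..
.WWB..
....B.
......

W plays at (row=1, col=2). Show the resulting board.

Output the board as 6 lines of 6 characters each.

Answer: ......
..W...
.BWB..
.WWB..
....B.
......

Derivation:
Place W at (1,2); scan 8 dirs for brackets.
Dir NW: first cell '.' (not opp) -> no flip
Dir N: first cell '.' (not opp) -> no flip
Dir NE: first cell '.' (not opp) -> no flip
Dir W: first cell '.' (not opp) -> no flip
Dir E: first cell '.' (not opp) -> no flip
Dir SW: opp run (2,1), next='.' -> no flip
Dir S: opp run (2,2) capped by W -> flip
Dir SE: opp run (2,3), next='.' -> no flip
All flips: (2,2)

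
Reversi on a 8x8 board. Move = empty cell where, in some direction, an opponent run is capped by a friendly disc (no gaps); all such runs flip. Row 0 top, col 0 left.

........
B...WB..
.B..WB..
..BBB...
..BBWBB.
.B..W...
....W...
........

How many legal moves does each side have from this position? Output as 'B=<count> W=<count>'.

-- B to move --
(0,3): flips 1 -> legal
(0,4): flips 2 -> legal
(0,5): no bracket -> illegal
(1,3): flips 1 -> legal
(2,3): flips 1 -> legal
(3,5): no bracket -> illegal
(5,3): no bracket -> illegal
(5,5): flips 1 -> legal
(6,3): flips 1 -> legal
(6,5): flips 1 -> legal
(7,3): no bracket -> illegal
(7,4): flips 3 -> legal
(7,5): no bracket -> illegal
B mobility = 8
-- W to move --
(0,0): no bracket -> illegal
(0,1): no bracket -> illegal
(0,4): no bracket -> illegal
(0,5): no bracket -> illegal
(0,6): flips 1 -> legal
(1,1): no bracket -> illegal
(1,2): no bracket -> illegal
(1,6): flips 1 -> legal
(2,0): no bracket -> illegal
(2,2): flips 1 -> legal
(2,3): no bracket -> illegal
(2,6): flips 1 -> legal
(3,0): no bracket -> illegal
(3,1): no bracket -> illegal
(3,5): no bracket -> illegal
(3,6): flips 2 -> legal
(3,7): no bracket -> illegal
(4,0): no bracket -> illegal
(4,1): flips 2 -> legal
(4,7): flips 2 -> legal
(5,0): no bracket -> illegal
(5,2): no bracket -> illegal
(5,3): no bracket -> illegal
(5,5): no bracket -> illegal
(5,6): no bracket -> illegal
(5,7): no bracket -> illegal
(6,0): flips 3 -> legal
(6,1): no bracket -> illegal
(6,2): no bracket -> illegal
W mobility = 8

Answer: B=8 W=8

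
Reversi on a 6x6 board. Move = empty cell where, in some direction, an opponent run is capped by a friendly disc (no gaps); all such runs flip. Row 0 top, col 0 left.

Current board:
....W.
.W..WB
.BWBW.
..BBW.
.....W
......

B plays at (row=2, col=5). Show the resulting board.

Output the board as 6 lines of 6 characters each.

Answer: ....W.
.W..WB
.BWBBB
..BBW.
.....W
......

Derivation:
Place B at (2,5); scan 8 dirs for brackets.
Dir NW: opp run (1,4), next='.' -> no flip
Dir N: first cell 'B' (not opp) -> no flip
Dir NE: edge -> no flip
Dir W: opp run (2,4) capped by B -> flip
Dir E: edge -> no flip
Dir SW: opp run (3,4), next='.' -> no flip
Dir S: first cell '.' (not opp) -> no flip
Dir SE: edge -> no flip
All flips: (2,4)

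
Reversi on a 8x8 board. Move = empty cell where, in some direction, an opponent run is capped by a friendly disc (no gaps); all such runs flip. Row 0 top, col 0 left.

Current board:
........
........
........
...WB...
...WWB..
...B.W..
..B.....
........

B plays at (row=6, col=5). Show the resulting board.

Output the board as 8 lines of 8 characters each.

Answer: ........
........
........
...WB...
...WWB..
...B.B..
..B..B..
........

Derivation:
Place B at (6,5); scan 8 dirs for brackets.
Dir NW: first cell '.' (not opp) -> no flip
Dir N: opp run (5,5) capped by B -> flip
Dir NE: first cell '.' (not opp) -> no flip
Dir W: first cell '.' (not opp) -> no flip
Dir E: first cell '.' (not opp) -> no flip
Dir SW: first cell '.' (not opp) -> no flip
Dir S: first cell '.' (not opp) -> no flip
Dir SE: first cell '.' (not opp) -> no flip
All flips: (5,5)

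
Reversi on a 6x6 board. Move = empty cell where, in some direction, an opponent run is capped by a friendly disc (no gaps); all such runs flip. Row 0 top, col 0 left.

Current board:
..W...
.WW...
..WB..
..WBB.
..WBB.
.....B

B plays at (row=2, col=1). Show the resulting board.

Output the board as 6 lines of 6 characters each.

Answer: ..W...
.WW...
.BBB..
..BBB.
..WBB.
.....B

Derivation:
Place B at (2,1); scan 8 dirs for brackets.
Dir NW: first cell '.' (not opp) -> no flip
Dir N: opp run (1,1), next='.' -> no flip
Dir NE: opp run (1,2), next='.' -> no flip
Dir W: first cell '.' (not opp) -> no flip
Dir E: opp run (2,2) capped by B -> flip
Dir SW: first cell '.' (not opp) -> no flip
Dir S: first cell '.' (not opp) -> no flip
Dir SE: opp run (3,2) capped by B -> flip
All flips: (2,2) (3,2)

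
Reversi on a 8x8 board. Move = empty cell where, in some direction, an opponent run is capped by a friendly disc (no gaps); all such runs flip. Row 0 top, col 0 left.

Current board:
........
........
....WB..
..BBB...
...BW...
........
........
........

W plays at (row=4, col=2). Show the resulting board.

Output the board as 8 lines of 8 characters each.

Answer: ........
........
....WB..
..BWB...
..WWW...
........
........
........

Derivation:
Place W at (4,2); scan 8 dirs for brackets.
Dir NW: first cell '.' (not opp) -> no flip
Dir N: opp run (3,2), next='.' -> no flip
Dir NE: opp run (3,3) capped by W -> flip
Dir W: first cell '.' (not opp) -> no flip
Dir E: opp run (4,3) capped by W -> flip
Dir SW: first cell '.' (not opp) -> no flip
Dir S: first cell '.' (not opp) -> no flip
Dir SE: first cell '.' (not opp) -> no flip
All flips: (3,3) (4,3)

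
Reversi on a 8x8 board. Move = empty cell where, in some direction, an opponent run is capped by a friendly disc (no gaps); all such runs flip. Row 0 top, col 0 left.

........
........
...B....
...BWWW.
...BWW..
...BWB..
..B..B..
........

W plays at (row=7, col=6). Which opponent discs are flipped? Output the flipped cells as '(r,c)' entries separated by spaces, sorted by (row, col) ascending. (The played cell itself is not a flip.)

Dir NW: opp run (6,5) capped by W -> flip
Dir N: first cell '.' (not opp) -> no flip
Dir NE: first cell '.' (not opp) -> no flip
Dir W: first cell '.' (not opp) -> no flip
Dir E: first cell '.' (not opp) -> no flip
Dir SW: edge -> no flip
Dir S: edge -> no flip
Dir SE: edge -> no flip

Answer: (6,5)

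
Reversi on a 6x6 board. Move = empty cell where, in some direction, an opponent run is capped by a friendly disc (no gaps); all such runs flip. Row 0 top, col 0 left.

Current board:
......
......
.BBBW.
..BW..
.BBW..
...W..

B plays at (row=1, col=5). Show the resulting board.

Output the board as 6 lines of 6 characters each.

Place B at (1,5); scan 8 dirs for brackets.
Dir NW: first cell '.' (not opp) -> no flip
Dir N: first cell '.' (not opp) -> no flip
Dir NE: edge -> no flip
Dir W: first cell '.' (not opp) -> no flip
Dir E: edge -> no flip
Dir SW: opp run (2,4) (3,3) capped by B -> flip
Dir S: first cell '.' (not opp) -> no flip
Dir SE: edge -> no flip
All flips: (2,4) (3,3)

Answer: ......
.....B
.BBBB.
..BB..
.BBW..
...W..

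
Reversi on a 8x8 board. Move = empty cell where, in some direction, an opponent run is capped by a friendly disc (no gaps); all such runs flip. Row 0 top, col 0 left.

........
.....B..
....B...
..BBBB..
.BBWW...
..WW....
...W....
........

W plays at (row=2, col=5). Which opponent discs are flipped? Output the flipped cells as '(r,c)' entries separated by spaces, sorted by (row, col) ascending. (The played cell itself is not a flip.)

Answer: (3,4)

Derivation:
Dir NW: first cell '.' (not opp) -> no flip
Dir N: opp run (1,5), next='.' -> no flip
Dir NE: first cell '.' (not opp) -> no flip
Dir W: opp run (2,4), next='.' -> no flip
Dir E: first cell '.' (not opp) -> no flip
Dir SW: opp run (3,4) capped by W -> flip
Dir S: opp run (3,5), next='.' -> no flip
Dir SE: first cell '.' (not opp) -> no flip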